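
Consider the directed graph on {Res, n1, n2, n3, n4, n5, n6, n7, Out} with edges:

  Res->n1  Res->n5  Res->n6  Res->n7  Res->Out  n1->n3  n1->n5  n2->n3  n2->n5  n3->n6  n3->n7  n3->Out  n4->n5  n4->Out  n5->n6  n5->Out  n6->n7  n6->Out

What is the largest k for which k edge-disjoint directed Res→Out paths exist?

Assign every edge capacity 1; by Menger, the answer equals the max flow.
Path Res→Out (+1); total 1.
Path Res→n5→Out (+1); total 2.
Path Res→n6→Out (+1); total 3.
Path Res→n1→n3→Out (+1); total 4.
No residual Res→Out path; max flow = 4.
Certifying cut of size 4: {Res→Out, Res→n1, Res→n5, Res→n6}.

4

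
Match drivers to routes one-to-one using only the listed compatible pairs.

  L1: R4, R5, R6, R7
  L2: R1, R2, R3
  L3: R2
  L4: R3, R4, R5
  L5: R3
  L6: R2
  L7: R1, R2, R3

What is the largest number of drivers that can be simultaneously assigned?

Unit-capacity flow: source→left, listed edges, right→sink; max matching = max flow.
Augmenting path L1→R4 (+1); matched 1.
Augmenting path L2→R1 (+1); matched 2.
Augmenting path L3→R2 (+1); matched 3.
Augmenting path L4→R3 (+1); matched 4.
Augmenting path L5→R3→L4→R5 (+1); matched 5.
No augmenting path remains; maximum matching = 5.
König certificate: {L1, L4, R1, R2, R3} is a vertex cover of size 5 (every listed pair touches it), so no matching can be larger.

5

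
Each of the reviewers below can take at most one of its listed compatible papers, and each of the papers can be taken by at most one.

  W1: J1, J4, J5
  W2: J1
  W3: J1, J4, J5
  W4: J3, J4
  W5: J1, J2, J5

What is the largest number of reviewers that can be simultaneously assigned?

5

Unit-capacity flow: source→left, listed edges, right→sink; max matching = max flow.
Augmenting path W1→J1 (+1); matched 1.
Augmenting path W3→J4 (+1); matched 2.
Augmenting path W4→J3 (+1); matched 3.
Augmenting path W5→J2 (+1); matched 4.
Augmenting path W2→J1→W1→J5 (+1); matched 5.
No augmenting path remains; maximum matching = 5.
König certificate: {W1, W2, W3, W4, W5} is a vertex cover of size 5 (every listed pair touches it), so no matching can be larger.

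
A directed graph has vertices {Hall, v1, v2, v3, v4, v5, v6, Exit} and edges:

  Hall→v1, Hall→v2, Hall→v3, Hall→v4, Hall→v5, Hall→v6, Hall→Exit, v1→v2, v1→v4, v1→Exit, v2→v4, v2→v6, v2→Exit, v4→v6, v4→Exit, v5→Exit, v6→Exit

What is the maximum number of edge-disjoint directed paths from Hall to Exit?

Assign every edge capacity 1; by Menger, the answer equals the max flow.
Path Hall→Exit (+1); total 1.
Path Hall→v1→Exit (+1); total 2.
Path Hall→v2→Exit (+1); total 3.
Path Hall→v4→Exit (+1); total 4.
Path Hall→v5→Exit (+1); total 5.
Path Hall→v6→Exit (+1); total 6.
No residual Hall→Exit path; max flow = 6.
Certifying cut of size 6: {Hall→Exit, Hall→v1, Hall→v2, Hall→v4, Hall→v5, Hall→v6}.

6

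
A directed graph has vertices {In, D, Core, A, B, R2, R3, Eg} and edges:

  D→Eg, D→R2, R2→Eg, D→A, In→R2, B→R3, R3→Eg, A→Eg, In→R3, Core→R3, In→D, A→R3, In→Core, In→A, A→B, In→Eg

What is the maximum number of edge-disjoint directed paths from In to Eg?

5

Assign every edge capacity 1; by Menger, the answer equals the max flow.
Path In→Eg (+1); total 1.
Path In→D→Eg (+1); total 2.
Path In→A→Eg (+1); total 3.
Path In→R2→Eg (+1); total 4.
Path In→R3→Eg (+1); total 5.
No residual In→Eg path; max flow = 5.
Certifying cut of size 5: {In→A, In→D, In→Eg, In→R2, R3→Eg}.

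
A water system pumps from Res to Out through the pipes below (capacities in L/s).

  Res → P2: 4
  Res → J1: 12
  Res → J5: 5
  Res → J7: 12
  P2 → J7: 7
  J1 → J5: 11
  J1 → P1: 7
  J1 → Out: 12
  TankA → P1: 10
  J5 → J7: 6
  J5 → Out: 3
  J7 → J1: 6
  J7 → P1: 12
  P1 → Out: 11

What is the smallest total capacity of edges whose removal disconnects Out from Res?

26

Augment Res→J1→Out: bottleneck 12, flow now 12.
Augment Res→J5→Out: bottleneck 3, flow now 15.
Augment Res→J7→P1→Out: bottleneck 11, flow now 26.
No augmenting path remains; maximum flow = 26.
By max-flow min-cut, the minimum cut capacity equals the max flow.
In the residual graph, reachable from Res: {Res, P2, J1, J5, J7, P1}.
Min-cut edges: J1→Out (12), J5→Out (3), P1→Out (11); capacity 12 + 3 + 11 = 26.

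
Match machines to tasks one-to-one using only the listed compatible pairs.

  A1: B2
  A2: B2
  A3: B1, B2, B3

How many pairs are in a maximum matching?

Unit-capacity flow: source→left, listed edges, right→sink; max matching = max flow.
Augmenting path A1→B2 (+1); matched 1.
Augmenting path A3→B1 (+1); matched 2.
No augmenting path remains; maximum matching = 2.
König certificate: {A3, B2} is a vertex cover of size 2 (every listed pair touches it), so no matching can be larger.

2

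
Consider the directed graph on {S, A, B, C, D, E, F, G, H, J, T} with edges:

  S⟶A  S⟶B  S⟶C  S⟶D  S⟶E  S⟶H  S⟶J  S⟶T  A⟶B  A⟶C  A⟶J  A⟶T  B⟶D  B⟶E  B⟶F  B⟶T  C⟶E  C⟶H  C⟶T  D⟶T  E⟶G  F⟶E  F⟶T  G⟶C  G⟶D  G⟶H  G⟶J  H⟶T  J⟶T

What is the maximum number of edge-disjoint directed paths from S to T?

7

Assign every edge capacity 1; by Menger, the answer equals the max flow.
Path S→T (+1); total 1.
Path S→A→T (+1); total 2.
Path S→B→T (+1); total 3.
Path S→C→T (+1); total 4.
Path S→D→T (+1); total 5.
Path S→H→T (+1); total 6.
Path S→J→T (+1); total 7.
No residual S→T path; max flow = 7.
Certifying cut of size 7: {C→T, D→T, H→T, J→T, S→A, S→B, S→T}.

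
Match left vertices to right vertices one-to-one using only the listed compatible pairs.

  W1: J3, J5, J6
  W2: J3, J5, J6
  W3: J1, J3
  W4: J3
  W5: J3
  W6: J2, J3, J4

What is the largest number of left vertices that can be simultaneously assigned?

5

Unit-capacity flow: source→left, listed edges, right→sink; max matching = max flow.
Augmenting path W1→J3 (+1); matched 1.
Augmenting path W2→J5 (+1); matched 2.
Augmenting path W3→J1 (+1); matched 3.
Augmenting path W6→J2 (+1); matched 4.
Augmenting path W4→J3→W1→J6 (+1); matched 5.
No augmenting path remains; maximum matching = 5.
König certificate: {W1, W2, W3, W6, J3} is a vertex cover of size 5 (every listed pair touches it), so no matching can be larger.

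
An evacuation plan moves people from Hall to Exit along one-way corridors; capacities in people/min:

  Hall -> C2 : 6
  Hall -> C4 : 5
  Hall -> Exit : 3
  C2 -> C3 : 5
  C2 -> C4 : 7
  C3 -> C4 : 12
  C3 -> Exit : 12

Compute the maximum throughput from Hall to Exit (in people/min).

8

Augment Hall→Exit: bottleneck 3, flow now 3.
Augment Hall→C2→C3→Exit: bottleneck 5, flow now 8.
No augmenting path remains; maximum flow = 8.
In the residual graph, reachable from Hall: {Hall, C2, C4}.
Min-cut edges: Hall→Exit (3), C2→C3 (5); capacity 3 + 5 = 8.
This cut is saturated, so no flow can exceed 8.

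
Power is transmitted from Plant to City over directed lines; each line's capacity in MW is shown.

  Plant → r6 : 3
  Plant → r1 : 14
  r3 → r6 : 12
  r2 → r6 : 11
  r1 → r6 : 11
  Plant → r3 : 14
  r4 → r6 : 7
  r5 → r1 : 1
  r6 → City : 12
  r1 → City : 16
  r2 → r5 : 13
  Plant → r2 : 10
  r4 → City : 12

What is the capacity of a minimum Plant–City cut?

Augment Plant→r1→City: bottleneck 14, flow now 14.
Augment Plant→r6→City: bottleneck 3, flow now 17.
Augment Plant→r2→r6→City: bottleneck 9, flow now 26.
Augment Plant→r2→r5→r1→City: bottleneck 1, flow now 27.
No augmenting path remains; maximum flow = 27.
By max-flow min-cut, the minimum cut capacity equals the max flow.
In the residual graph, reachable from Plant: {Plant, r2, r3, r5, r6}.
Min-cut edges: Plant→r1 (14), r5→r1 (1), r6→City (12); capacity 14 + 1 + 12 = 27.

27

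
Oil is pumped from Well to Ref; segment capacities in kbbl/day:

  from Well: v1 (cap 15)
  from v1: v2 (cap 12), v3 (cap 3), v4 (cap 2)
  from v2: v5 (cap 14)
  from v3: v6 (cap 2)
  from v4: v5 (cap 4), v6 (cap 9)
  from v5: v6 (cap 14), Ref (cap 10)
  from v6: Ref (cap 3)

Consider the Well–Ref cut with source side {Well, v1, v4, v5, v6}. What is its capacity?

28

Edges leaving {Well, v1, v4, v5, v6}: v1→v2 (12), v1→v3 (3), v5→Ref (10), v6→Ref (3).
Cut capacity = 12 + 3 + 10 + 3 = 28.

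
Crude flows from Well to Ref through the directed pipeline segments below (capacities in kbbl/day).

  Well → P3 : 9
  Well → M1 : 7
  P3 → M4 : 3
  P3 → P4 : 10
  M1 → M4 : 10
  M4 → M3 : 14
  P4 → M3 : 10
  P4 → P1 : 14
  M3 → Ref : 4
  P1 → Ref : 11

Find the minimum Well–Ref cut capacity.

13

Augment Well→P3→M4→M3→Ref: bottleneck 3, flow now 3.
Augment Well→P3→P4→M3→Ref: bottleneck 1, flow now 4.
Augment Well→P3→P4→P1→Ref: bottleneck 5, flow now 9.
Augment Well→M1→M4→P3→P4→P1→Ref: bottleneck 3, flow now 12. (uses reverse residual edge)
Augment Well→M1→M4→M3→P4→P1→Ref: bottleneck 1, flow now 13. (uses reverse residual edge)
No augmenting path remains; maximum flow = 13.
By max-flow min-cut, the minimum cut capacity equals the max flow.
In the residual graph, reachable from Well: {Well, M1, M4, M3}.
Min-cut edges: Well→P3 (9), M3→Ref (4); capacity 9 + 4 = 13.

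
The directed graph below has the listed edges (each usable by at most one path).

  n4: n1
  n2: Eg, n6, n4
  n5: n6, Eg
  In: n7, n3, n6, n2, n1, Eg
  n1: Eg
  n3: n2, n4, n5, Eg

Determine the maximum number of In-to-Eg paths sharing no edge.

4

Assign every edge capacity 1; by Menger, the answer equals the max flow.
Path In→Eg (+1); total 1.
Path In→n1→Eg (+1); total 2.
Path In→n2→Eg (+1); total 3.
Path In→n3→Eg (+1); total 4.
No residual In→Eg path; max flow = 4.
Certifying cut of size 4: {In→Eg, In→n1, In→n2, In→n3}.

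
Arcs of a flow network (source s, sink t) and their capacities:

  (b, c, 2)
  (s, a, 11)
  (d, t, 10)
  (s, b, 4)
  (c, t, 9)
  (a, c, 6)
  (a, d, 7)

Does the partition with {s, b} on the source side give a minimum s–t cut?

Yes — it is a minimum cut (capacity 13).

Given cut capacity: 11 + 2 = 13.
Augment s→a→c→t: bottleneck 6, flow now 6.
Augment s→a→d→t: bottleneck 5, flow now 11.
Augment s→b→c→t: bottleneck 2, flow now 13.
No augmenting path remains; maximum flow = 13.
Cut capacity 13 equals the max flow, so it is a minimum cut.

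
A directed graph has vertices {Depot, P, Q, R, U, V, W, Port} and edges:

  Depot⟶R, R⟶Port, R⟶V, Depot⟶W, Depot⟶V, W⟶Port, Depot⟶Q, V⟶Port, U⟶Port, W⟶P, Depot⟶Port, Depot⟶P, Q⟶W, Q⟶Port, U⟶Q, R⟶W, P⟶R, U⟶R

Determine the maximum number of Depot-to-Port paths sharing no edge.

5

Assign every edge capacity 1; by Menger, the answer equals the max flow.
Path Depot→Port (+1); total 1.
Path Depot→Q→Port (+1); total 2.
Path Depot→R→Port (+1); total 3.
Path Depot→V→Port (+1); total 4.
Path Depot→W→Port (+1); total 5.
No residual Depot→Port path; max flow = 5.
Certifying cut of size 5: {Depot→Port, Depot→Q, R→Port, V→Port, W→Port}.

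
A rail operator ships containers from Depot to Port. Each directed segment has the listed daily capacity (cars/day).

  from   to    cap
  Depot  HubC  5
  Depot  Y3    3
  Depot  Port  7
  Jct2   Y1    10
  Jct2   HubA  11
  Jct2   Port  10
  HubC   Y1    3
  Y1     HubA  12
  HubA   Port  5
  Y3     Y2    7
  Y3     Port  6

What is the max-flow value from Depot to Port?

13

Augment Depot→Port: bottleneck 7, flow now 7.
Augment Depot→Y3→Port: bottleneck 3, flow now 10.
Augment Depot→HubC→Y1→HubA→Port: bottleneck 3, flow now 13.
No augmenting path remains; maximum flow = 13.
In the residual graph, reachable from Depot: {Depot, HubC}.
Min-cut edges: Depot→Y3 (3), Depot→Port (7), HubC→Y1 (3); capacity 3 + 7 + 3 = 13.
This cut is saturated, so no flow can exceed 13.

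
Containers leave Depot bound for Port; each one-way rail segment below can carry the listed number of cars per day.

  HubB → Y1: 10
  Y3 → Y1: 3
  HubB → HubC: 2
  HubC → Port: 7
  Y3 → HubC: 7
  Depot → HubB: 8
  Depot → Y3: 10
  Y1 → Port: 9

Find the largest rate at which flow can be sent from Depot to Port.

16

Augment Depot→Y3→Y1→Port: bottleneck 3, flow now 3.
Augment Depot→Y3→HubC→Port: bottleneck 7, flow now 10.
Augment Depot→HubB→Y1→Port: bottleneck 6, flow now 16.
No augmenting path remains; maximum flow = 16.
In the residual graph, reachable from Depot: {Depot, Y3, HubB, Y1, HubC}.
Min-cut edges: Y1→Port (9), HubC→Port (7); capacity 9 + 7 = 16.
This cut is saturated, so no flow can exceed 16.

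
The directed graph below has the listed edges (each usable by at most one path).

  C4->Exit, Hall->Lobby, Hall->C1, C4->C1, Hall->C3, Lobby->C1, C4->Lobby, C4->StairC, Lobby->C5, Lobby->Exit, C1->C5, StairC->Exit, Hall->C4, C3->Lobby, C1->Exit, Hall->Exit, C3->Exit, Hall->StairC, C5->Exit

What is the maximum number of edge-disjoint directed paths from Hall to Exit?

6

Assign every edge capacity 1; by Menger, the answer equals the max flow.
Path Hall→Exit (+1); total 1.
Path Hall→C3→Exit (+1); total 2.
Path Hall→C4→Exit (+1); total 3.
Path Hall→C1→Exit (+1); total 4.
Path Hall→Lobby→Exit (+1); total 5.
Path Hall→StairC→Exit (+1); total 6.
No residual Hall→Exit path; max flow = 6.
Certifying cut of size 6: {Hall→C1, Hall→C3, Hall→C4, Hall→Exit, Hall→Lobby, Hall→StairC}.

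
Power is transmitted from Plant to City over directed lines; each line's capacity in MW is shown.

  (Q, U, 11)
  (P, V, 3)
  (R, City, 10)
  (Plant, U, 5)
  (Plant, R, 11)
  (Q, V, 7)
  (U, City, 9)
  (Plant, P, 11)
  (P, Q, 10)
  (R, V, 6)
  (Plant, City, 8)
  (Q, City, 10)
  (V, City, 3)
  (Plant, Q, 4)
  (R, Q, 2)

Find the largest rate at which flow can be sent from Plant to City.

Augment Plant→City: bottleneck 8, flow now 8.
Augment Plant→Q→City: bottleneck 4, flow now 12.
Augment Plant→R→City: bottleneck 10, flow now 22.
Augment Plant→U→City: bottleneck 5, flow now 27.
Augment Plant→P→Q→City: bottleneck 6, flow now 33.
Augment Plant→P→V→City: bottleneck 3, flow now 36.
Augment Plant→P→Q→U→City: bottleneck 2, flow now 38.
Augment Plant→R→Q→U→City: bottleneck 1, flow now 39.
No augmenting path remains; maximum flow = 39.
In the residual graph, reachable from Plant: {Plant}.
Min-cut edges: Plant→P (11), Plant→Q (4), Plant→R (11), Plant→U (5), Plant→City (8); capacity 11 + 4 + 11 + 5 + 8 = 39.
This cut is saturated, so no flow can exceed 39.

39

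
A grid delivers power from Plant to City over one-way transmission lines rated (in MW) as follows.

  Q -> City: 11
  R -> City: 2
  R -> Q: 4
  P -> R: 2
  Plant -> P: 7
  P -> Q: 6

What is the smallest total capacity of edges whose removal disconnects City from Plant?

7

Augment Plant→P→Q→City: bottleneck 6, flow now 6.
Augment Plant→P→R→City: bottleneck 1, flow now 7.
No augmenting path remains; maximum flow = 7.
By max-flow min-cut, the minimum cut capacity equals the max flow.
In the residual graph, reachable from Plant: {Plant}.
Min-cut edges: Plant→P (7); capacity 7 = 7.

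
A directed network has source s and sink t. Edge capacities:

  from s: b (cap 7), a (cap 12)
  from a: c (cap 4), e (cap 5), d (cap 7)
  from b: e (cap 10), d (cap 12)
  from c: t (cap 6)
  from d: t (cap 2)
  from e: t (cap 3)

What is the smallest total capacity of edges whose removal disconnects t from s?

9

Augment s→a→c→t: bottleneck 4, flow now 4.
Augment s→a→d→t: bottleneck 2, flow now 6.
Augment s→a→e→t: bottleneck 3, flow now 9.
No augmenting path remains; maximum flow = 9.
By max-flow min-cut, the minimum cut capacity equals the max flow.
In the residual graph, reachable from s: {s, a, b, d, e}.
Min-cut edges: a→c (4), d→t (2), e→t (3); capacity 4 + 2 + 3 = 9.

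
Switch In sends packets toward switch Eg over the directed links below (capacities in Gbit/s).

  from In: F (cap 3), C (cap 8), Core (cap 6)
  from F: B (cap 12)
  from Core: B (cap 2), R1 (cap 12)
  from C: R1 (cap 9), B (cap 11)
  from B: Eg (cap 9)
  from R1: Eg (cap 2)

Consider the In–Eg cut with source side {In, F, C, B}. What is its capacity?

24

Edges leaving {In, F, C, B}: In→Core (6), C→R1 (9), B→Eg (9).
Cut capacity = 6 + 9 + 9 = 24.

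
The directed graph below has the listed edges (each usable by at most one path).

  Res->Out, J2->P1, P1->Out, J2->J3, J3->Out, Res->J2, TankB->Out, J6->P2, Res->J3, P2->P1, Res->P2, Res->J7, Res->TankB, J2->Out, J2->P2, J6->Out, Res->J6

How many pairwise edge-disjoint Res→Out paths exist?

6

Assign every edge capacity 1; by Menger, the answer equals the max flow.
Path Res→Out (+1); total 1.
Path Res→TankB→Out (+1); total 2.
Path Res→J6→Out (+1); total 3.
Path Res→J2→Out (+1); total 4.
Path Res→J3→Out (+1); total 5.
Path Res→P2→P1→Out (+1); total 6.
No residual Res→Out path; max flow = 6.
Certifying cut of size 6: {Res→J2, Res→J3, Res→J6, Res→Out, Res→P2, Res→TankB}.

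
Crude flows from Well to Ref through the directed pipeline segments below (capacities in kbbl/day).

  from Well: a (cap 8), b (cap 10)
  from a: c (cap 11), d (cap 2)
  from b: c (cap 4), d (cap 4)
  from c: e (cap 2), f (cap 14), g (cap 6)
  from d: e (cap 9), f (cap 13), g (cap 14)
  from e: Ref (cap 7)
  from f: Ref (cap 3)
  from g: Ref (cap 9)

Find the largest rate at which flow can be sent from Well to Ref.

Augment Well→a→c→e→Ref: bottleneck 2, flow now 2.
Augment Well→a→c→f→Ref: bottleneck 3, flow now 5.
Augment Well→a→c→g→Ref: bottleneck 3, flow now 8.
Augment Well→b→c→g→Ref: bottleneck 3, flow now 11.
Augment Well→b→d→e→Ref: bottleneck 4, flow now 15.
Augment Well→b→c→a→d→e→Ref: bottleneck 1, flow now 16. (uses reverse residual edge)
No augmenting path remains; maximum flow = 16.
In the residual graph, reachable from Well: {Well, b}.
Min-cut edges: Well→a (8), b→c (4), b→d (4); capacity 8 + 4 + 4 = 16.
This cut is saturated, so no flow can exceed 16.

16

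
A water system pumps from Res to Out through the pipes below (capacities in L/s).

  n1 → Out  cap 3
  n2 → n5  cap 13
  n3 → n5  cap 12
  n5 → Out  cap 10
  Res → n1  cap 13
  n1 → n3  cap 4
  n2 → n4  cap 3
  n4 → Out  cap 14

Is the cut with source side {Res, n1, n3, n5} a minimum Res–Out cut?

No — its capacity is 13, but the minimum cut has capacity 7.

Given cut capacity: 3 + 10 = 13.
Augment Res→n1→Out: bottleneck 3, flow now 3.
Augment Res→n1→n3→n5→Out: bottleneck 4, flow now 7.
No augmenting path remains; maximum flow = 7.
In the residual graph, reachable from Res: {Res, n1}.
Min-cut edges: n1→n3 (4), n1→Out (3); capacity 4 + 3 = 7.
Cut capacity 13 exceeds the max flow 7, so it is not minimum.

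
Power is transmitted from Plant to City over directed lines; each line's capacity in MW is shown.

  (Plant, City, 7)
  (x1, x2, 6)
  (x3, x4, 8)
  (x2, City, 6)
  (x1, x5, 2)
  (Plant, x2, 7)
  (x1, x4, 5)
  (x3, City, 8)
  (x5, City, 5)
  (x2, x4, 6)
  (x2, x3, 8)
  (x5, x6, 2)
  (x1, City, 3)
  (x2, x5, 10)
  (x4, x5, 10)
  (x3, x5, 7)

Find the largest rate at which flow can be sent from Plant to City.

Augment Plant→City: bottleneck 7, flow now 7.
Augment Plant→x2→City: bottleneck 6, flow now 13.
Augment Plant→x2→x3→City: bottleneck 1, flow now 14.
No augmenting path remains; maximum flow = 14.
In the residual graph, reachable from Plant: {Plant}.
Min-cut edges: Plant→x2 (7), Plant→City (7); capacity 7 + 7 = 14.
This cut is saturated, so no flow can exceed 14.

14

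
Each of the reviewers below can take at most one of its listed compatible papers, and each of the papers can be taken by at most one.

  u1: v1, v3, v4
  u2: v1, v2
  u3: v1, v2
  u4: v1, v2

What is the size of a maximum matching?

3

Unit-capacity flow: source→left, listed edges, right→sink; max matching = max flow.
Augmenting path u1→v1 (+1); matched 1.
Augmenting path u2→v2 (+1); matched 2.
Augmenting path u3→v1→u1→v3 (+1); matched 3.
No augmenting path remains; maximum matching = 3.
König certificate: {u1, v1, v2} is a vertex cover of size 3 (every listed pair touches it), so no matching can be larger.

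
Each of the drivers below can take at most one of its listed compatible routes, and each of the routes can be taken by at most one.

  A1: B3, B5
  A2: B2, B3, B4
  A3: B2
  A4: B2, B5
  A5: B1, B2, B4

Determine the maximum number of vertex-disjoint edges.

Unit-capacity flow: source→left, listed edges, right→sink; max matching = max flow.
Augmenting path A1→B3 (+1); matched 1.
Augmenting path A2→B2 (+1); matched 2.
Augmenting path A4→B5 (+1); matched 3.
Augmenting path A5→B1 (+1); matched 4.
Augmenting path A3→B2→A2→B4 (+1); matched 5.
No augmenting path remains; maximum matching = 5.
König certificate: {A1, A2, A3, A4, A5} is a vertex cover of size 5 (every listed pair touches it), so no matching can be larger.

5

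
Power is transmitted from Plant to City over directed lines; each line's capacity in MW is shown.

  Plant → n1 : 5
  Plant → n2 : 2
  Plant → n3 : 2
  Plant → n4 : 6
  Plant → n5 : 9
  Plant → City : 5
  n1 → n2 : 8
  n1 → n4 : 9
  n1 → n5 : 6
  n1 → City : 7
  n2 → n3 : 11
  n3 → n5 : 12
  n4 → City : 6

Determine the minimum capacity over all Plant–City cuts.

16

Augment Plant→City: bottleneck 5, flow now 5.
Augment Plant→n1→City: bottleneck 5, flow now 10.
Augment Plant→n4→City: bottleneck 6, flow now 16.
No augmenting path remains; maximum flow = 16.
By max-flow min-cut, the minimum cut capacity equals the max flow.
In the residual graph, reachable from Plant: {Plant, n2, n3, n5}.
Min-cut edges: Plant→n1 (5), Plant→n4 (6), Plant→City (5); capacity 5 + 6 + 5 = 16.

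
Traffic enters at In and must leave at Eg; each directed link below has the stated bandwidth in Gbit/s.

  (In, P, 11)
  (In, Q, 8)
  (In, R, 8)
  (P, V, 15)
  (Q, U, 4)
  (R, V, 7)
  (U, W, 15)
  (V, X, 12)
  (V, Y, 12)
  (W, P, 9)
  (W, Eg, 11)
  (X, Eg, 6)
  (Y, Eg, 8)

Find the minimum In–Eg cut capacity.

Augment In→P→V→X→Eg: bottleneck 6, flow now 6.
Augment In→P→V→Y→Eg: bottleneck 5, flow now 11.
Augment In→Q→U→W→Eg: bottleneck 4, flow now 15.
Augment In→R→V→Y→Eg: bottleneck 3, flow now 18.
No augmenting path remains; maximum flow = 18.
By max-flow min-cut, the minimum cut capacity equals the max flow.
In the residual graph, reachable from In: {In, P, Q, R, V, X, Y}.
Min-cut edges: Q→U (4), X→Eg (6), Y→Eg (8); capacity 4 + 6 + 8 = 18.

18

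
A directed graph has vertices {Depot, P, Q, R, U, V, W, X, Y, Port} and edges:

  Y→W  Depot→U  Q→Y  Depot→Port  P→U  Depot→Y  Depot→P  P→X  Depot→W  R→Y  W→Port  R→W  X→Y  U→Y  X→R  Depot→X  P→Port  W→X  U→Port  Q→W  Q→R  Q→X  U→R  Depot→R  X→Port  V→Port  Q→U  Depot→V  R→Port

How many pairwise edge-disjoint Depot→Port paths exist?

7

Assign every edge capacity 1; by Menger, the answer equals the max flow.
Path Depot→Port (+1); total 1.
Path Depot→P→Port (+1); total 2.
Path Depot→R→Port (+1); total 3.
Path Depot→U→Port (+1); total 4.
Path Depot→V→Port (+1); total 5.
Path Depot→W→Port (+1); total 6.
Path Depot→X→Port (+1); total 7.
No residual Depot→Port path; max flow = 7.
Certifying cut of size 7: {Depot→P, Depot→Port, Depot→U, Depot→V, R→Port, W→Port, X→Port}.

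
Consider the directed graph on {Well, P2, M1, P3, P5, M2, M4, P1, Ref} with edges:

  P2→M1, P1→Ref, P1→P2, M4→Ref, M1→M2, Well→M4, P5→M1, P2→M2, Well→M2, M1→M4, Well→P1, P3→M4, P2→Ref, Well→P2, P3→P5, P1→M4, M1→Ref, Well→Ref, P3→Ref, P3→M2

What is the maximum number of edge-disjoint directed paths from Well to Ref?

Assign every edge capacity 1; by Menger, the answer equals the max flow.
Path Well→Ref (+1); total 1.
Path Well→P2→Ref (+1); total 2.
Path Well→M4→Ref (+1); total 3.
Path Well→P1→Ref (+1); total 4.
No residual Well→Ref path; max flow = 4.
Certifying cut of size 4: {Well→M4, Well→P1, Well→P2, Well→Ref}.

4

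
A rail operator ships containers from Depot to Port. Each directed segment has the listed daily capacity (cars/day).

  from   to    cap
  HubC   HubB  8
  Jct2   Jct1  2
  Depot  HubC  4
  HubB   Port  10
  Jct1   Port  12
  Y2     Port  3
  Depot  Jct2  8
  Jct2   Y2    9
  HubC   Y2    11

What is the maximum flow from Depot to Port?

Augment Depot→Jct2→Jct1→Port: bottleneck 2, flow now 2.
Augment Depot→Jct2→Y2→Port: bottleneck 3, flow now 5.
Augment Depot→HubC→HubB→Port: bottleneck 4, flow now 9.
No augmenting path remains; maximum flow = 9.
In the residual graph, reachable from Depot: {Depot, Jct2, Y2}.
Min-cut edges: Depot→HubC (4), Jct2→Jct1 (2), Y2→Port (3); capacity 4 + 2 + 3 = 9.
This cut is saturated, so no flow can exceed 9.

9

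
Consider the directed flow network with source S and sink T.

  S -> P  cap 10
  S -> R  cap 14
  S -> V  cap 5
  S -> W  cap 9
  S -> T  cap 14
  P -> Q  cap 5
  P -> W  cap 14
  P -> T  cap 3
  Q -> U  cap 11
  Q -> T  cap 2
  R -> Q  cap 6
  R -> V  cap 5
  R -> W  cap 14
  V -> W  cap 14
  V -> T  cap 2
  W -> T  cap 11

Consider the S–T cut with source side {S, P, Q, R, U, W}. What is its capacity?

40

Edges leaving {S, P, Q, R, U, W}: S→V (5), S→T (14), P→T (3), Q→T (2), R→V (5), W→T (11).
Cut capacity = 5 + 14 + 3 + 2 + 5 + 11 = 40.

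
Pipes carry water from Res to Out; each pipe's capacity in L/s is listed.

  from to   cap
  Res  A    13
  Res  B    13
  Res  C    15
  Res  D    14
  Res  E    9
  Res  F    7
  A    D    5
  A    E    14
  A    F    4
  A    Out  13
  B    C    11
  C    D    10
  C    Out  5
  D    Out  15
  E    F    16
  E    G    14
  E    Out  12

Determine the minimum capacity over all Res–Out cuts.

Augment Res→A→Out: bottleneck 13, flow now 13.
Augment Res→C→Out: bottleneck 5, flow now 18.
Augment Res→D→Out: bottleneck 14, flow now 32.
Augment Res→E→Out: bottleneck 9, flow now 41.
Augment Res→C→D→Out: bottleneck 1, flow now 42.
No augmenting path remains; maximum flow = 42.
By max-flow min-cut, the minimum cut capacity equals the max flow.
In the residual graph, reachable from Res: {Res, B, C, D, F}.
Min-cut edges: Res→A (13), Res→E (9), C→Out (5), D→Out (15); capacity 13 + 9 + 5 + 15 = 42.

42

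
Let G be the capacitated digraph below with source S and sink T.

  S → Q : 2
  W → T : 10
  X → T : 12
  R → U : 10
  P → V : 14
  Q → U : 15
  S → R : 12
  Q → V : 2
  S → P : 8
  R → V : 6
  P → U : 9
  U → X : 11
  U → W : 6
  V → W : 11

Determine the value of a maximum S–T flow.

Augment S→P→U→W→T: bottleneck 6, flow now 6.
Augment S→P→U→X→T: bottleneck 2, flow now 8.
Augment S→Q→U→X→T: bottleneck 2, flow now 10.
Augment S→R→U→X→T: bottleneck 7, flow now 17.
Augment S→R→V→W→T: bottleneck 4, flow now 21.
No augmenting path remains; maximum flow = 21.
In the residual graph, reachable from S: {S, P, Q, R, U, V, W}.
Min-cut edges: U→X (11), W→T (10); capacity 11 + 10 = 21.
This cut is saturated, so no flow can exceed 21.

21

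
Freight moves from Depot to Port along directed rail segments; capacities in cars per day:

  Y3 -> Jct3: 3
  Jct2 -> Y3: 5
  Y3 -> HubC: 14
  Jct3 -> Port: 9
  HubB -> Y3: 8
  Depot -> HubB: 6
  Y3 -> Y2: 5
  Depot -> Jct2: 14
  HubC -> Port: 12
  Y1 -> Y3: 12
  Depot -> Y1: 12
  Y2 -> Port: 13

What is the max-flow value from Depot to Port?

20

Augment Depot→HubB→Y3→Y2→Port: bottleneck 5, flow now 5.
Augment Depot→HubB→Y3→Jct3→Port: bottleneck 1, flow now 6.
Augment Depot→Y1→Y3→Jct3→Port: bottleneck 2, flow now 8.
Augment Depot→Y1→Y3→HubC→Port: bottleneck 10, flow now 18.
Augment Depot→Jct2→Y3→HubC→Port: bottleneck 2, flow now 20.
No augmenting path remains; maximum flow = 20.
In the residual graph, reachable from Depot: {Depot, HubB, Y1, Jct2, Y3, HubC}.
Min-cut edges: Y3→Y2 (5), Y3→Jct3 (3), HubC→Port (12); capacity 5 + 3 + 12 = 20.
This cut is saturated, so no flow can exceed 20.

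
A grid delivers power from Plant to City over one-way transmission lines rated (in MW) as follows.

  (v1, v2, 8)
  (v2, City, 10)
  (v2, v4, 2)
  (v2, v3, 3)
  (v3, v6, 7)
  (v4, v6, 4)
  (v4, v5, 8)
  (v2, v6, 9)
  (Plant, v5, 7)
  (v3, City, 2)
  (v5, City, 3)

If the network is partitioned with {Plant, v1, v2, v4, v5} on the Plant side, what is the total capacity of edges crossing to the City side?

Edges leaving {Plant, v1, v2, v4, v5}: v2→v3 (3), v2→v6 (9), v2→City (10), v4→v6 (4), v5→City (3).
Cut capacity = 3 + 9 + 10 + 4 + 3 = 29.

29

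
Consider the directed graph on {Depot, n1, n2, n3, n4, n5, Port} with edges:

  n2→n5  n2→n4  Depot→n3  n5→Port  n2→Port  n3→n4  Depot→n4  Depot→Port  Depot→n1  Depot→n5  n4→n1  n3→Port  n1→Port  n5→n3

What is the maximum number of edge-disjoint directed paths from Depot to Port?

4

Assign every edge capacity 1; by Menger, the answer equals the max flow.
Path Depot→Port (+1); total 1.
Path Depot→n1→Port (+1); total 2.
Path Depot→n3→Port (+1); total 3.
Path Depot→n5→Port (+1); total 4.
No residual Depot→Port path; max flow = 4.
Certifying cut of size 4: {Depot→Port, Depot→n3, Depot→n5, n1→Port}.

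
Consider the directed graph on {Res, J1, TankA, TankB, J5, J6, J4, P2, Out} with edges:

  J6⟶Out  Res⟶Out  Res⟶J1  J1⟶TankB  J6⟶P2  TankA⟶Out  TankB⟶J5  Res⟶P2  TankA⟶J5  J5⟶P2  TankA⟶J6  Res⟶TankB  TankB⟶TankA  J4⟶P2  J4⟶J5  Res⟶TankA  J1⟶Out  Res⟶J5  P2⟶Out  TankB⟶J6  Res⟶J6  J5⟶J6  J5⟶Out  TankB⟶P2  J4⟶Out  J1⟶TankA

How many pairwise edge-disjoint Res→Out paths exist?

Assign every edge capacity 1; by Menger, the answer equals the max flow.
Path Res→Out (+1); total 1.
Path Res→J1→Out (+1); total 2.
Path Res→TankA→Out (+1); total 3.
Path Res→J5→Out (+1); total 4.
Path Res→J6→Out (+1); total 5.
Path Res→P2→Out (+1); total 6.
No residual Res→Out path; max flow = 6.
Certifying cut of size 6: {J5→Out, J6→Out, P2→Out, Res→J1, Res→Out, TankA→Out}.

6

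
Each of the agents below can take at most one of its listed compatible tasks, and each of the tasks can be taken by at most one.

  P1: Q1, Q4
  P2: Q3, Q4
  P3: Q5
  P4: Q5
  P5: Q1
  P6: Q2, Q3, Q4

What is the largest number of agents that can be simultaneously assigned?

5

Unit-capacity flow: source→left, listed edges, right→sink; max matching = max flow.
Augmenting path P1→Q1 (+1); matched 1.
Augmenting path P2→Q3 (+1); matched 2.
Augmenting path P3→Q5 (+1); matched 3.
Augmenting path P6→Q2 (+1); matched 4.
Augmenting path P5→Q1→P1→Q4 (+1); matched 5.
No augmenting path remains; maximum matching = 5.
König certificate: {P1, P2, P5, P6, Q5} is a vertex cover of size 5 (every listed pair touches it), so no matching can be larger.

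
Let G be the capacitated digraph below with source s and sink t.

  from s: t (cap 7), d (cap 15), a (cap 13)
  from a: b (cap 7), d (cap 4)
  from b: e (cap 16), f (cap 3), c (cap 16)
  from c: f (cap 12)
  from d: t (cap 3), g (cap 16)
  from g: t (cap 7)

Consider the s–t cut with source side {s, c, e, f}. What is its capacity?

35

Edges leaving {s, c, e, f}: s→a (13), s→d (15), s→t (7).
Cut capacity = 13 + 15 + 7 = 35.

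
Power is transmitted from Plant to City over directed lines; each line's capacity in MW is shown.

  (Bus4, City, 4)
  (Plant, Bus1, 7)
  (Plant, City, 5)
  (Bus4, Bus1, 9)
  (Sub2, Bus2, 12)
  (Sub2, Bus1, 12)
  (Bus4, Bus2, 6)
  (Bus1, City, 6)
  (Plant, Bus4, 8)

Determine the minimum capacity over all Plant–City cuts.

Augment Plant→City: bottleneck 5, flow now 5.
Augment Plant→Bus4→City: bottleneck 4, flow now 9.
Augment Plant→Bus1→City: bottleneck 6, flow now 15.
No augmenting path remains; maximum flow = 15.
By max-flow min-cut, the minimum cut capacity equals the max flow.
In the residual graph, reachable from Plant: {Plant, Bus4, Bus2, Bus1}.
Min-cut edges: Plant→City (5), Bus4→City (4), Bus1→City (6); capacity 5 + 4 + 6 = 15.

15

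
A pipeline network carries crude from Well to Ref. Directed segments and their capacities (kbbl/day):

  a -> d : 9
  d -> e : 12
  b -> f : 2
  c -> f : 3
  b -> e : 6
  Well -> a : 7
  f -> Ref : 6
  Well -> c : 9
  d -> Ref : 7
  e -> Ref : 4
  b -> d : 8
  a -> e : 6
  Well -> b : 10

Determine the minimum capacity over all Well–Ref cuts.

Augment Well→a→d→Ref: bottleneck 7, flow now 7.
Augment Well→b→e→Ref: bottleneck 4, flow now 11.
Augment Well→b→f→Ref: bottleneck 2, flow now 13.
Augment Well→c→f→Ref: bottleneck 3, flow now 16.
No augmenting path remains; maximum flow = 16.
By max-flow min-cut, the minimum cut capacity equals the max flow.
In the residual graph, reachable from Well: {Well, a, b, c, d, e}.
Min-cut edges: b→f (2), c→f (3), d→Ref (7), e→Ref (4); capacity 2 + 3 + 7 + 4 = 16.

16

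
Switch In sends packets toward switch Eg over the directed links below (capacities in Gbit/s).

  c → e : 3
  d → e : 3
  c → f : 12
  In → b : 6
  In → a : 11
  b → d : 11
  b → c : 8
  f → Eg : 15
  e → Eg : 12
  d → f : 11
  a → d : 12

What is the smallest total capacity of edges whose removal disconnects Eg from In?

17

Augment In→a→d→e→Eg: bottleneck 3, flow now 3.
Augment In→a→d→f→Eg: bottleneck 8, flow now 11.
Augment In→b→c→e→Eg: bottleneck 3, flow now 14.
Augment In→b→c→f→Eg: bottleneck 3, flow now 17.
No augmenting path remains; maximum flow = 17.
By max-flow min-cut, the minimum cut capacity equals the max flow.
In the residual graph, reachable from In: {In}.
Min-cut edges: In→a (11), In→b (6); capacity 11 + 6 = 17.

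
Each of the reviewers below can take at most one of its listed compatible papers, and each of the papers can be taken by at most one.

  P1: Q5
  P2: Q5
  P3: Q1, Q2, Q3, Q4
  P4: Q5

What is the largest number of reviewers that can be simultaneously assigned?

Unit-capacity flow: source→left, listed edges, right→sink; max matching = max flow.
Augmenting path P1→Q5 (+1); matched 1.
Augmenting path P3→Q1 (+1); matched 2.
No augmenting path remains; maximum matching = 2.
König certificate: {P3, Q5} is a vertex cover of size 2 (every listed pair touches it), so no matching can be larger.

2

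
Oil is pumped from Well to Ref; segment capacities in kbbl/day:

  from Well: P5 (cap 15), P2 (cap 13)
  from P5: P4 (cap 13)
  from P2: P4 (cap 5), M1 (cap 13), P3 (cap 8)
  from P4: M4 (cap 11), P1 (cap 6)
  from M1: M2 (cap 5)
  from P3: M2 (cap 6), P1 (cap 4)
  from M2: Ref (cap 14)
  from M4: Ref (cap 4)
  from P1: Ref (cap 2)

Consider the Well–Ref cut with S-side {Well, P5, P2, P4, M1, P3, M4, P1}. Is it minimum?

Given cut capacity: 5 + 6 + 4 + 2 = 17.
Augment Well→P5→P4→M4→Ref: bottleneck 4, flow now 4.
Augment Well→P5→P4→P1→Ref: bottleneck 2, flow now 6.
Augment Well→P2→M1→M2→Ref: bottleneck 5, flow now 11.
Augment Well→P2→P3→M2→Ref: bottleneck 6, flow now 17.
No augmenting path remains; maximum flow = 17.
Cut capacity 17 equals the max flow, so it is a minimum cut.

Yes — it is a minimum cut (capacity 17).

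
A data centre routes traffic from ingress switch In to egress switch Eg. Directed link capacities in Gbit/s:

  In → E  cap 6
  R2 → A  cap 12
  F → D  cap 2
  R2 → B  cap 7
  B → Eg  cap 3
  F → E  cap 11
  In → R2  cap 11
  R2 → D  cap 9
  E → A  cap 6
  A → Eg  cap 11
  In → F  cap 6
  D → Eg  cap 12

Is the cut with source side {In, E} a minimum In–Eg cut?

No — its capacity is 23, but the minimum cut has capacity 19.

Given cut capacity: 6 + 11 + 6 = 23.
Augment In→F→D→Eg: bottleneck 2, flow now 2.
Augment In→R2→B→Eg: bottleneck 3, flow now 5.
Augment In→R2→D→Eg: bottleneck 8, flow now 13.
Augment In→E→A→Eg: bottleneck 6, flow now 19.
No augmenting path remains; maximum flow = 19.
In the residual graph, reachable from In: {In, F, E}.
Min-cut edges: In→R2 (11), F→D (2), E→A (6); capacity 11 + 2 + 6 = 19.
Cut capacity 23 exceeds the max flow 19, so it is not minimum.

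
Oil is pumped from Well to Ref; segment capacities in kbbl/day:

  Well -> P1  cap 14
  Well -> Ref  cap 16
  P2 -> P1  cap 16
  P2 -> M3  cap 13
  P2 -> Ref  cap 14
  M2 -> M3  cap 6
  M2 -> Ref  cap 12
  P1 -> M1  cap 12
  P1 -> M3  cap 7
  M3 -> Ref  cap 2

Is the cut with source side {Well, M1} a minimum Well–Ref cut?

No — its capacity is 30, but the minimum cut has capacity 18.

Given cut capacity: 14 + 16 = 30.
Augment Well→Ref: bottleneck 16, flow now 16.
Augment Well→P1→M3→Ref: bottleneck 2, flow now 18.
No augmenting path remains; maximum flow = 18.
In the residual graph, reachable from Well: {Well, P1, M1, M3}.
Min-cut edges: Well→Ref (16), M3→Ref (2); capacity 16 + 2 = 18.
Cut capacity 30 exceeds the max flow 18, so it is not minimum.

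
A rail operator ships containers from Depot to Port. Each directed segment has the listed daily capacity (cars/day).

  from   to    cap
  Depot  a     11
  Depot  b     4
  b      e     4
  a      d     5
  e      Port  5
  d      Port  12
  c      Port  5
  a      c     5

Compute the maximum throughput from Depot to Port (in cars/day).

Augment Depot→a→c→Port: bottleneck 5, flow now 5.
Augment Depot→a→d→Port: bottleneck 5, flow now 10.
Augment Depot→b→e→Port: bottleneck 4, flow now 14.
No augmenting path remains; maximum flow = 14.
In the residual graph, reachable from Depot: {Depot, a}.
Min-cut edges: Depot→b (4), a→c (5), a→d (5); capacity 4 + 5 + 5 = 14.
This cut is saturated, so no flow can exceed 14.

14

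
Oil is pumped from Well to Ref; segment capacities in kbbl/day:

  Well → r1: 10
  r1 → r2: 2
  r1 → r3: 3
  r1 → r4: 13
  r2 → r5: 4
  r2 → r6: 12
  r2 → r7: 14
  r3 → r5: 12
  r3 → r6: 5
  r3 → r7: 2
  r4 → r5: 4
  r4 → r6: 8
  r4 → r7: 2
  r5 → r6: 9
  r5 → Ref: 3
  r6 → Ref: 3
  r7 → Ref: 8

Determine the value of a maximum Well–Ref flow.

10

Augment Well→r1→r2→r5→Ref: bottleneck 2, flow now 2.
Augment Well→r1→r3→r5→Ref: bottleneck 1, flow now 3.
Augment Well→r1→r3→r6→Ref: bottleneck 2, flow now 5.
Augment Well→r1→r4→r6→Ref: bottleneck 1, flow now 6.
Augment Well→r1→r4→r7→Ref: bottleneck 2, flow now 8.
Augment Well→r1→r4→r5→r2→r7→Ref: bottleneck 2, flow now 10. (uses reverse residual edge)
No augmenting path remains; maximum flow = 10.
In the residual graph, reachable from Well: {Well}.
Min-cut edges: Well→r1 (10); capacity 10 = 10.
This cut is saturated, so no flow can exceed 10.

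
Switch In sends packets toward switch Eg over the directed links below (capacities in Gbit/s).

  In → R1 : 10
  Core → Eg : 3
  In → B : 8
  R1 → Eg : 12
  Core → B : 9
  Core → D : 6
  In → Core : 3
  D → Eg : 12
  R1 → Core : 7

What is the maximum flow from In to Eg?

Augment In→R1→Eg: bottleneck 10, flow now 10.
Augment In→Core→Eg: bottleneck 3, flow now 13.
No augmenting path remains; maximum flow = 13.
In the residual graph, reachable from In: {In, B}.
Min-cut edges: In→R1 (10), In→Core (3); capacity 10 + 3 = 13.
This cut is saturated, so no flow can exceed 13.

13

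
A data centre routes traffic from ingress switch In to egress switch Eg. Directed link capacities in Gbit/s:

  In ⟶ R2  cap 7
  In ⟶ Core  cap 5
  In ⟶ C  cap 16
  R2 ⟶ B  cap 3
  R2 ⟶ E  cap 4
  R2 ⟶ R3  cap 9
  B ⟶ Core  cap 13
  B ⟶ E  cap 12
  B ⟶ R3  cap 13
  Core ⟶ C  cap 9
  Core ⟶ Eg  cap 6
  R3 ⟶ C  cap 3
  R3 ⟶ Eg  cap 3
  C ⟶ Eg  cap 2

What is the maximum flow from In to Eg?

Augment In→Core→Eg: bottleneck 5, flow now 5.
Augment In→C→Eg: bottleneck 2, flow now 7.
Augment In→R2→R3→Eg: bottleneck 3, flow now 10.
Augment In→R2→B→Core→Eg: bottleneck 1, flow now 11.
No augmenting path remains; maximum flow = 11.
In the residual graph, reachable from In: {In, R2, B, Core, E, R3, C}.
Min-cut edges: Core→Eg (6), R3→Eg (3), C→Eg (2); capacity 6 + 3 + 2 = 11.
This cut is saturated, so no flow can exceed 11.

11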